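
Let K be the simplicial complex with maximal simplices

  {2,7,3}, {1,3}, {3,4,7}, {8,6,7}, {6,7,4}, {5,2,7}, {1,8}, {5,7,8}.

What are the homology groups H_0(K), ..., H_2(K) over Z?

Order the vertices as 1 < 2 < 3 < 4 < 5 < 6 < 7 < 8. Listing each simplex with vertices in this order, K has dimension 2 with simplices:

  0-simplices (8): [1], [2], [3], [4], [5], [6], [7], [8]
  1-simplices (14): [1,3], [1,8], [2,3], [2,5], [2,7], [3,4], [3,7], [4,6], [4,7], [5,7], [5,8], [6,7], [6,8], [7,8]
  2-simplices (6): [2,3,7], [2,5,7], [3,4,7], [4,6,7], [5,7,8], [6,7,8]

giving chain groups C_0 ≅ Z^8, C_1 ≅ Z^14, C_2 ≅ Z^6.

∂_1: C_1 → C_0 maps an edge to its endpoints' difference, ∂[p,q] = q − p.
This gives a 8×14 integer matrix of rank 7; reducing to Smith normal form yields diagonal entries (1,1,1,1,1,1,1).

The boundary map ∂_2: C_2 → C_1 acts by ∂[p,q,r] = [q,r] − [p,r] + [p,q]. For instance
  ∂[6,7,8] = [7,8] − [6,8] + [6,7],
  ∂[5,7,8] = [7,8] − [5,8] + [5,7].
As a 14×6 matrix over Z this has rank 6, with invariant factors (1,1,1,1,1,1).

Now H_k = ker ∂_k / im ∂_{k+1}, so:

  H_0: rank C_0 − rank ∂_1 = 8 − 7 = 1, and the invariant factors of ∂_1 are all 1, so H_0 ≅ Z.
  H_1: rank ker ∂_1 − rank ∂_2 = (14 − 7) − 6 = 1, and the invariant factors of ∂_2 are all 1, so H_1 ≅ Z.
  H_2: rank ker ∂_2 − rank ∂_3 = (6 − 6) − 0 = 0, and there is no ∂_3, so H_2 ≅ 0.

As a check, the Euler characteristic is 8 − 14 + 6 = 0, which agrees with 1 − 1 + 0 = 0.

H_0 ≅ Z,  H_1 ≅ Z,  H_2 = 0.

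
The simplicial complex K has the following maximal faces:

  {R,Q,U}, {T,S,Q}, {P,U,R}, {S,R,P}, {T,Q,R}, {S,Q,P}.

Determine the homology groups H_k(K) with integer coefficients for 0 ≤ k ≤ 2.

We work with the vertex ordering P < Q < R < S < T < U. The simplices of K, each written with vertices in increasing order, are:

  0-simplices (6): P, Q, R, S, T, U
  1-simplices (12): PQ, PR, PS, PU, QR, QS, QT, QU, RS, RT, RU, ST
  2-simplices (6): PQS, PRS, PRU, QRT, QRU, QST

Hence C_0 ≅ Z^6, C_1 ≅ Z^12, C_2 ≅ Z^6.

∂_1: C_1 → C_0 is given by ∂[p,q] = [q] − [p].
The resulting 6×12 matrix has rank 5, and its Smith normal form has invariant factors (1,1,1,1,1).

∂_2: C_2 → C_1 maps a triangle to the signed sum of its edges. For instance
  ∂PQS = QS − PS + PQ,
  ∂PRS = RS − PS + PR.
The resulting 12×6 matrix has rank 6, and its Smith normal form has invariant factors (1,1,1,1,1,1).

Now H_k = ker ∂_k / im ∂_{k+1}, so:

  H_0: rank C_0 − rank ∂_1 = 6 − 5 = 1, and the invariant factors of ∂_1 are all 1, so H_0 = Z.
  H_1: rank ker ∂_1 − rank ∂_2 = (12 − 5) − 6 = 1, and the invariant factors of ∂_2 are all 1, so H_1 = Z.
  H_2: rank ker ∂_2 − rank ∂_3 = (6 − 6) − 0 = 0, and there is no ∂_3, so H_2 = 0.

H_0 = Z,  H_1 = Z,  H_2 = 0.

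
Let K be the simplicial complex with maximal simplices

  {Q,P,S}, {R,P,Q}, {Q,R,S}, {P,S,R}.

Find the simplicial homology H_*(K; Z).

H_0 = Z,  H_1 = 0,  H_2 = Z.

Order the vertices as P < Q < R < S. Listing each simplex with vertices in this order, K has dimension 2 with simplices:

  0-simplices (4): P, Q, R, S
  1-simplices (6): PQ, PR, PS, QR, QS, RS
  2-simplices (4): PQR, PQS, PRS, QRS

so the chain groups are C_0 ≅ Z^4, C_1 ≅ Z^6, C_2 ≅ Z^4.

∂_1: C_1 → C_0 maps an edge to its endpoints' difference, ∂[p,q] = q − p. For instance
  ∂PR = R − P.
This gives a 4×6 integer matrix of rank 3; reducing to Smith normal form yields diagonal entries (1,1,1).

The boundary map ∂_2: C_2 → C_1 sends each 2-simplex [p,q,r] to [q,r] − [p,r] + [p,q]. For instance
  ∂PQS = QS − PS + PQ,
  ∂PQR = QR − PR + PQ.
The 6×4 boundary matrix has rank 3 and Smith normal form diag(1,1,1).

Computing H_k = (kernel of ∂_k) / (image of ∂_{k+1}):

  H_0: rank C_0 − rank ∂_1 = 4 − 3 = 1, and the invariant factors of ∂_1 are all 1, so H_0 ≅ Z.
  H_1: rank ker ∂_1 − rank ∂_2 = (6 − 3) − 3 = 0, and the invariant factors of ∂_2 are all 1, so H_1 ≅ 0.
  H_2: rank ker ∂_2 − rank ∂_3 = (4 − 3) − 0 = 1, and there is no ∂_3, so H_2 ≅ Z.

(K is a triangulation of the 2-sphere S^2.)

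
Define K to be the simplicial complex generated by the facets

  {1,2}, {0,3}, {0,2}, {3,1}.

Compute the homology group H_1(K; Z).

H_1 = Z.

Take the total order 0 < 1 < 2 < 3 on the vertex set. Then K (dimension 1) consists of the simplices:

  0-simplices (4): [0], [1], [2], [3]
  1-simplices (4): [0,2], [0,3], [1,2], [1,3]

so the chain groups are C_0 ≅ Z^4, C_1 ≅ Z^4.

Boundary ∂_1: C_1 → C_0 is given by ∂[p,q] = [q] − [p].
As a 4×4 matrix over Z this has rank 3, with invariant factors (1,1,1).

Reading off H_k = ker ∂_k / im ∂_{k+1}:

  H_1: rank ker ∂_1 − rank ∂_2 = (4 − 3) − 0 = 1, and there is no ∂_2, so H_1 = Z.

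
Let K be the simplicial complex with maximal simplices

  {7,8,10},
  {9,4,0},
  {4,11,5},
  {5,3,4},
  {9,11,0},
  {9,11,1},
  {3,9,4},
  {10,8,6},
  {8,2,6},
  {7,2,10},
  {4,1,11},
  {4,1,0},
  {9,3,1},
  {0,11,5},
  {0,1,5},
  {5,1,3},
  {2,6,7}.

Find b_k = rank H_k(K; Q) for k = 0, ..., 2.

b_0 = 2, b_1 = 1, b_2 = 0.

Fix the vertex order 0 < 1 < 2 < 3 < 4 < 5 < 6 < 7 < 8 < 9 < 10 < 11 and write every simplex with vertices in increasing order. Then dim K = 2 and the simplices of K are:

  0-simplices (12): [0], [1], [2], [3], [4], [5], [6], [7], [8], [9], [10], [11]
  1-simplices (28): (28 of them)
  2-simplices (17): [0,1,4], [0,1,5], [0,4,9], [0,5,11], [0,9,11], [1,3,5], [1,3,9], [1,4,11], [1,9,11], [2,6,7], [2,6,8], [2,7,10], [3,4,5], [3,4,9], [4,5,11], [6,8,10], [7,8,10]

giving chain groups C_0 ≅ Z^12, C_1 ≅ Z^28, C_2 ≅ Z^17.

The boundary map ∂_1: C_1 → C_0 is given by ∂[p,q] = [q] − [p].
The 12×28 boundary matrix has rank 10 and Smith normal form diag(1,1,1,1,1,1,1,1,1,1).

∂_2: C_2 → C_1 sends each 2-simplex [p,q,r] to [q,r] − [p,r] + [p,q]. For instance
  ∂[1,3,9] = [3,9] − [1,9] + [1,3],
  ∂[2,6,7] = [6,7] − [2,7] + [2,6].
This gives a 28×17 integer matrix of rank 17; reducing to Smith normal form yields diagonal entries (1,1,1,1,1,1,1,1,1,1,1,1,1,1,1,1,2).

Reading off H_k = ker ∂_k / im ∂_{k+1}:

  H_0: rank C_0 − rank ∂_1 = 12 − 10 = 2, and the invariant factors of ∂_1 are all 1, so H_0 ≅ Z^2.
  H_1: rank ker ∂_1 − rank ∂_2 = (28 − 10) − 17 = 1, and ∂_2 has invariant factor 2 > 1, so H_1 ≅ Z × Z/2.
  H_2: rank ker ∂_2 − rank ∂_3 = (17 − 17) − 0 = 0, and there is no ∂_3, so H_2 ≅ 0.

As a check, the Euler characteristic is 12 − 28 + 17 = 1, which agrees with 2 − 1 + 0 = 1.

Hence the Betti numbers are b_0 = 2, b_1 = 1, b_2 = 0.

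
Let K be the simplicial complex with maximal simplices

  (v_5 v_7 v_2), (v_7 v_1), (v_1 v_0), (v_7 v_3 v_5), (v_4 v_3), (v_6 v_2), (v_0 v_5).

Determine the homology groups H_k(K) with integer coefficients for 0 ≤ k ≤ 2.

Order the vertices as v_0 < v_1 < v_2 < v_3 < v_4 < v_5 < v_6 < v_7. Listing each simplex with vertices in this order, K has dimension 2 with simplices:

  0-simplices (8): [v_0], [v_1], [v_2], [v_3], [v_4], [v_5], [v_6], [v_7]
  1-simplices (10): [v_0,v_1], [v_0,v_5], [v_1,v_7], [v_2,v_5], [v_2,v_6], [v_2,v_7], [v_3,v_4], [v_3,v_5], [v_3,v_7], [v_5,v_7]
  2-simplices (2): [v_2,v_5,v_7], [v_3,v_5,v_7]

giving chain groups C_0 ≅ Z^8, C_1 ≅ Z^10, C_2 ≅ Z^2.

Boundary ∂_1: C_1 → C_0 maps an edge to its endpoints' difference, ∂[p,q] = q − p. For instance
  ∂[v_2,v_5] = [v_5] − [v_2].
The resulting 8×10 matrix has rank 7, and its Smith normal form has invariant factors (1,1,1,1,1,1,1).

Boundary ∂_2: C_2 → C_1 acts by ∂[p,q,r] = [q,r] − [p,r] + [p,q]. For instance
  ∂[v_3,v_5,v_7] = [v_5,v_7] − [v_3,v_7] + [v_3,v_5],
  ∂[v_2,v_5,v_7] = [v_5,v_7] − [v_2,v_7] + [v_2,v_5].
The resulting 10×2 matrix has rank 2, and its Smith normal form has invariant factors (1,1).

From H_k ≅ ker(∂_k) / im(∂_{k+1}) we obtain:

  H_0: rank C_0 − rank ∂_1 = 8 − 7 = 1, and the invariant factors of ∂_1 are all 1, so H_0 ≅ Z.
  H_1: rank ker ∂_1 − rank ∂_2 = (10 − 7) − 2 = 1, and the invariant factors of ∂_2 are all 1, so H_1 ≅ Z.
  H_2: rank ker ∂_2 − rank ∂_3 = (2 − 2) − 0 = 0, and there is no ∂_3, so H_2 ≅ 0.

As a check, the Euler characteristic is 8 − 10 + 2 = 0, which agrees with 1 − 1 + 0 = 0.

H_0 ≅ Z,  H_1 ≅ Z,  H_2 = 0.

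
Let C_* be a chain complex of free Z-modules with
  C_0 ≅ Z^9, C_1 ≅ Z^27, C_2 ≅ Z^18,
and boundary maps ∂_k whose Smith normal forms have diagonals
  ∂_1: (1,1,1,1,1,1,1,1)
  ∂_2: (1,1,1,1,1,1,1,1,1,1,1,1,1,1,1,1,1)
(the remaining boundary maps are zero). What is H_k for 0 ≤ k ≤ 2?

H_0 ≅ Z,  H_1 ≅ Z^2,  H_2 ≅ Z.

H_0: b_0 = 9 − 0 − 8 = 1; torsion from ∂_1 factors > 1: none. So H_0 ≅ Z.
H_1: b_1 = 27 − 8 − 17 = 2; torsion from ∂_2 factors > 1: none. So H_1 ≅ Z^2.
H_2: b_2 = 18 − 17 − 0 = 1; torsion from ∂_3 factors > 1: none. So H_2 ≅ Z.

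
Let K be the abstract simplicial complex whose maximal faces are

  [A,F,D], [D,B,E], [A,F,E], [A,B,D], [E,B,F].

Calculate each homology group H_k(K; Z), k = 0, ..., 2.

H_0 = Z,  H_1 = Z,  H_2 = 0.

We work with the vertex ordering A < B < D < E < F. The simplices of K, each written with vertices in increasing order, are:

  0-simplices (5): A, B, D, E, F
  1-simplices (10): AB, AD, AE, AF, BD, BE, BF, DE, DF, EF
  2-simplices (5): ABD, ADF, AEF, BDE, BEF

Hence C_0 ≅ Z^5, C_1 ≅ Z^10, C_2 ≅ Z^5.

Boundary ∂_1: C_1 → C_0 sends each edge [p,q] (with p < q) to q − p.
This gives a 5×10 integer matrix of rank 4; reducing to Smith normal form yields diagonal entries (1,1,1,1).

∂_2: C_2 → C_1 maps a triangle to the signed sum of its edges. For instance
  ∂BEF = EF − BF + BE,
  ∂ABD = BD − AD + AB.
The resulting 10×5 matrix has rank 5, and its Smith normal form has invariant factors (1,1,1,1,1).

Now H_k = ker ∂_k / im ∂_{k+1}, so:

  H_0: rank C_0 − rank ∂_1 = 5 − 4 = 1, and the invariant factors of ∂_1 are all 1, so H_0 = Z.
  H_1: rank ker ∂_1 − rank ∂_2 = (10 − 4) − 5 = 1, and the invariant factors of ∂_2 are all 1, so H_1 = Z.
  H_2: rank ker ∂_2 − rank ∂_3 = (5 − 5) − 0 = 0, and there is no ∂_3, so H_2 = 0.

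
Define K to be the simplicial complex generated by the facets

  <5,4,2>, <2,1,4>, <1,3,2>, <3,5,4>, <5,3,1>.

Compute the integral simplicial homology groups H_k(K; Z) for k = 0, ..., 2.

Fix the vertex order 1 < 2 < 3 < 4 < 5 and write every simplex with vertices in increasing order. Then dim K = 2 and the simplices of K are:

  0-simplices (5): [1], [2], [3], [4], [5]
  1-simplices (10): [1,2], [1,3], [1,4], [1,5], [2,3], [2,4], [2,5], [3,4], [3,5], [4,5]
  2-simplices (5): [1,2,3], [1,2,4], [1,3,5], [2,4,5], [3,4,5]

so the chain groups are C_0 ≅ Z^5, C_1 ≅ Z^10, C_2 ≅ Z^5.

∂_1: C_1 → C_0 sends each edge [p,q] (with p < q) to q − p. For instance
  ∂[1,5] = [5] − [1].
The 5×10 boundary matrix has rank 4 and Smith normal form diag(1,1,1,1).

∂_2: C_2 → C_1 acts by ∂[p,q,r] = [q,r] − [p,r] + [p,q]. For instance
  ∂[1,2,4] = [2,4] − [1,4] + [1,2],
  ∂[3,4,5] = [4,5] − [3,5] + [3,4].
As a 10×5 matrix over Z this has rank 5, with invariant factors (1,1,1,1,1).

Now H_k = ker ∂_k / im ∂_{k+1}, so:

  H_0: rank C_0 − rank ∂_1 = 5 − 4 = 1, and the invariant factors of ∂_1 are all 1, so H_0 ≅ Z.
  H_1: rank ker ∂_1 − rank ∂_2 = (10 − 4) − 5 = 1, and the invariant factors of ∂_2 are all 1, so H_1 ≅ Z.
  H_2: rank ker ∂_2 − rank ∂_3 = (5 − 5) − 0 = 0, and there is no ∂_3, so H_2 ≅ 0.

As a check, the Euler characteristic is 5 − 10 + 5 = 0, which agrees with 1 − 1 + 0 = 0.

H_0 ≅ Z,  H_1 ≅ Z,  H_2 = 0.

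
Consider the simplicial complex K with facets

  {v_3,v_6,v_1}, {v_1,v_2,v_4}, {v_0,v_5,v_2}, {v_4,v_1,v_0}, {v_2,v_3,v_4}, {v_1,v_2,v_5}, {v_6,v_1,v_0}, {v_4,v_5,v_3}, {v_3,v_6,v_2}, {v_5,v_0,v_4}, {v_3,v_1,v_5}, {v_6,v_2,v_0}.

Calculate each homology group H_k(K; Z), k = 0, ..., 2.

H_0 ≅ Z,  H_1 ≅ Z/2,  H_2 = 0.

Fix the vertex order v_0 < v_1 < v_2 < v_3 < v_4 < v_5 < v_6 and write every simplex with vertices in increasing order. Then dim K = 2 and the simplices of K are:

  0-simplices (7): [v_0], [v_1], [v_2], [v_3], [v_4], [v_5], [v_6]
  1-simplices (18): (18 of them)
  2-simplices (12): (12 of them)

Hence C_0 ≅ Z^7, C_1 ≅ Z^18, C_2 ≅ Z^12.

Boundary ∂_1: C_1 → C_0 maps an edge to its endpoints' difference, ∂[p,q] = q − p. For instance
  ∂[v_3,v_6] = [v_6] − [v_3].
The 7×18 boundary matrix has rank 6 and Smith normal form diag(1,1,1,1,1,1).

Boundary ∂_2: C_2 → C_1 sends each 2-simplex [p,q,r] to [q,r] − [p,r] + [p,q]. For instance
  ∂[v_2,v_3,v_6] = [v_3,v_6] − [v_2,v_6] + [v_2,v_3],
  ∂[v_1,v_2,v_5] = [v_2,v_5] − [v_1,v_5] + [v_1,v_2].
As a 18×12 matrix over Z this has rank 12, with invariant factors (1,1,1,1,1,1,1,1,1,1,1,2).

Now H_k = ker ∂_k / im ∂_{k+1}, so:

  H_0: rank C_0 − rank ∂_1 = 7 − 6 = 1, and the invariant factors of ∂_1 are all 1, so H_0 = Z.
  H_1: rank ker ∂_1 − rank ∂_2 = (18 − 6) − 12 = 0, and ∂_2 has invariant factor 2 > 1, so H_1 = Z/2.
  H_2: rank ker ∂_2 − rank ∂_3 = (12 − 12) − 0 = 0, and there is no ∂_3, so H_2 = 0.

As a check, the Euler characteristic is 7 − 18 + 12 = 1, which agrees with 1 − 0 + 0 = 1.
(K is a triangulation of the real projective plane RP^2.)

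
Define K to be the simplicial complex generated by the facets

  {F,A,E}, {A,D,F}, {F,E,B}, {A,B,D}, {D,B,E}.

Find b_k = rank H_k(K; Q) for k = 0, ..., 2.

We work with the vertex ordering A < B < D < E < F. The simplices of K, each written with vertices in increasing order, are:

  0-simplices (5): A, B, D, E, F
  1-simplices (10): AB, AD, AE, AF, BD, BE, BF, DE, DF, EF
  2-simplices (5): ABD, ADF, AEF, BDE, BEF

giving chain groups C_0 ≅ Z^5, C_1 ≅ Z^10, C_2 ≅ Z^5.

Boundary ∂_1: C_1 → C_0 is given by ∂[p,q] = [q] − [p].
The 5×10 boundary matrix has rank 4 and Smith normal form diag(1,1,1,1).

Boundary ∂_2: C_2 → C_1 acts by ∂[p,q,r] = [q,r] − [p,r] + [p,q]. For instance
  ∂AEF = EF − AF + AE,
  ∂BDE = DE − BE + BD.
This gives a 10×5 integer matrix of rank 5; reducing to Smith normal form yields diagonal entries (1,1,1,1,1).

Computing H_k = (kernel of ∂_k) / (image of ∂_{k+1}):

  H_0: rank C_0 − rank ∂_1 = 5 − 4 = 1, and the invariant factors of ∂_1 are all 1, so H_0 ≅ Z.
  H_1: rank ker ∂_1 − rank ∂_2 = (10 − 4) − 5 = 1, and the invariant factors of ∂_2 are all 1, so H_1 ≅ Z.
  H_2: rank ker ∂_2 − rank ∂_3 = (5 − 5) − 0 = 0, and there is no ∂_3, so H_2 ≅ 0.

As a check, the Euler characteristic is 5 − 10 + 5 = 0, which agrees with 1 − 1 + 0 = 0.
(K is a triangulation of the Möbius band.)

Hence the Betti numbers are b_0 = 1, b_1 = 1, b_2 = 0.

b_0 = 1, b_1 = 1, b_2 = 0.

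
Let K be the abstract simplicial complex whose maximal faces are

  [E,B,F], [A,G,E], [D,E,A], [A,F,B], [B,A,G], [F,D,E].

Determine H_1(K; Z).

H_1 = Z.

Order the vertices as A < B < D < E < F < G. Listing each simplex with vertices in this order, K has dimension 2 with simplices:

  0-simplices (6): A, B, D, E, F, G
  1-simplices (12): AB, AD, AE, AF, AG, BE, BF, BG, DE, DF, EF, EG
  2-simplices (6): ABF, ABG, ADE, AEG, BEF, DEF

so the chain groups are C_0 ≅ Z^6, C_1 ≅ Z^12, C_2 ≅ Z^6.

∂_1: C_1 → C_0 sends each edge [p,q] (with p < q) to q − p. For instance
  ∂DF = F − D.
As a 6×12 matrix over Z this has rank 5, with invariant factors (1,1,1,1,1).

Boundary ∂_2: C_2 → C_1 maps a triangle to the signed sum of its edges. For instance
  ∂ADE = DE − AE + AD,
  ∂AEG = EG − AG + AE.
As a 12×6 matrix over Z this has rank 6, with invariant factors (1,1,1,1,1,1).

Reading off H_k = ker ∂_k / im ∂_{k+1}:

  H_1: rank ker ∂_1 − rank ∂_2 = (12 − 5) − 6 = 1, and the invariant factors of ∂_2 are all 1, so H_1 ≅ Z.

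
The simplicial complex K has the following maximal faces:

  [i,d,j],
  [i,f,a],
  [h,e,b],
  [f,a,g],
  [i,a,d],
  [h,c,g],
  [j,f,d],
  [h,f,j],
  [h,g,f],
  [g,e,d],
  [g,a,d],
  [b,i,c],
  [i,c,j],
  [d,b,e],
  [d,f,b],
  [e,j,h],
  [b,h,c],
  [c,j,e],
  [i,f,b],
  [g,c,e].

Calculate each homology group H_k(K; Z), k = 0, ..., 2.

H_0 = Z,  H_1 = Z × Z/2,  H_2 = 0.

Order the vertices as a < b < c < d < e < f < g < h < i < j. Listing each simplex with vertices in this order, K has dimension 2 with simplices:

  0-simplices (10): a, b, c, d, e, f, g, h, i, j
  1-simplices (30): ad, af, ag, ai, bc, bd, be, bf, bh, bi, ce, cg, ch, ci, cj, de, df, dg, di, dj, eg, eh, ej, fg, fh, fi, fj, gh, hj, ij
  2-simplices (20): adg, adi, afg, afi, bch, bci, bde, bdf, beh, bfi, ceg, cej, cgh, cij, deg, dfj, dij, ehj, fgh, fhj

so the chain groups are C_0 ≅ Z^10, C_1 ≅ Z^30, C_2 ≅ Z^20.

Boundary ∂_1: C_1 → C_0 sends each edge [p,q] (with p < q) to q − p.
As a 10×30 matrix over Z this has rank 9, with invariant factors (1,1,1,1,1,1,1,1,1).

Boundary ∂_2: C_2 → C_1 sends each 2-simplex [p,q,r] to [q,r] − [p,r] + [p,q]. For instance
  ∂fhj = hj − fj + fh,
  ∂ehj = hj − ej + eh.
This gives a 30×20 integer matrix of rank 20; reducing to Smith normal form yields diagonal entries (1,1,1,1,1,1,1,1,1,1,1,1,1,1,1,1,1,1,1,2).

Now H_k = ker ∂_k / im ∂_{k+1}, so:

  H_0: rank C_0 − rank ∂_1 = 10 − 9 = 1, and the invariant factors of ∂_1 are all 1, so H_0 ≅ Z.
  H_1: rank ker ∂_1 − rank ∂_2 = (30 − 9) − 20 = 1, and ∂_2 has invariant factor 2 > 1, so H_1 ≅ Z × Z/2.
  H_2: rank ker ∂_2 − rank ∂_3 = (20 − 20) − 0 = 0, and there is no ∂_3, so H_2 ≅ 0.

(K is a triangulation of the Klein bottle.)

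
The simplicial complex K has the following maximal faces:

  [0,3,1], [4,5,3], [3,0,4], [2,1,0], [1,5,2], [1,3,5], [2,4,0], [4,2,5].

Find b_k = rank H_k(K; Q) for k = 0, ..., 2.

We work with the vertex ordering 0 < 1 < 2 < 3 < 4 < 5. The simplices of K, each written with vertices in increasing order, are:

  0-simplices (6): [0], [1], [2], [3], [4], [5]
  1-simplices (12): [0,1], [0,2], [0,3], [0,4], [1,2], [1,3], [1,5], [2,4], [2,5], [3,4], [3,5], [4,5]
  2-simplices (8): [0,1,2], [0,1,3], [0,2,4], [0,3,4], [1,2,5], [1,3,5], [2,4,5], [3,4,5]

giving chain groups C_0 ≅ Z^6, C_1 ≅ Z^12, C_2 ≅ Z^8.

Boundary ∂_1: C_1 → C_0 is given by ∂[p,q] = [q] − [p]. For instance
  ∂[2,5] = [5] − [2].
As a 6×12 matrix over Z this has rank 5, with invariant factors (1,1,1,1,1).

∂_2: C_2 → C_1 maps a triangle to the signed sum of its edges. For instance
  ∂[0,1,3] = [1,3] − [0,3] + [0,1],
  ∂[1,2,5] = [2,5] − [1,5] + [1,2].
As a 12×8 matrix over Z this has rank 7, with invariant factors (1,1,1,1,1,1,1).

Reading off H_k = ker ∂_k / im ∂_{k+1}:

  H_0: rank C_0 − rank ∂_1 = 6 − 5 = 1, and the invariant factors of ∂_1 are all 1, so H_0 = Z.
  H_1: rank ker ∂_1 − rank ∂_2 = (12 − 5) − 7 = 0, and the invariant factors of ∂_2 are all 1, so H_1 = 0.
  H_2: rank ker ∂_2 − rank ∂_3 = (8 − 7) − 0 = 1, and there is no ∂_3, so H_2 = Z.

Hence the Betti numbers are b_0 = 1, b_1 = 0, b_2 = 1.

b_0 = 1, b_1 = 0, b_2 = 1.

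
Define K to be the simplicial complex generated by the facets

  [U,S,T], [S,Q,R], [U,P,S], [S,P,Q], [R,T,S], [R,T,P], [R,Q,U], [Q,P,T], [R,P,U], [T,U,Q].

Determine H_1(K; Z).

H_1 ≅ Z/2.

Take the total order P < Q < R < S < T < U on the vertex set. Then K (dimension 2) consists of the simplices:

  0-simplices (6): P, Q, R, S, T, U
  1-simplices (15): PQ, PR, PS, PT, PU, QR, QS, QT, QU, RS, RT, RU, ST, SU, TU
  2-simplices (10): PQS, PQT, PRT, PRU, PSU, QRS, QRU, QTU, RST, STU

Hence C_0 ≅ Z^6, C_1 ≅ Z^15, C_2 ≅ Z^10.

∂_1: C_1 → C_0 is given by ∂[p,q] = [q] − [p]. For instance
  ∂ST = T − S.
The 6×15 boundary matrix has rank 5 and Smith normal form diag(1,1,1,1,1).

Boundary ∂_2: C_2 → C_1 sends each 2-simplex [p,q,r] to [q,r] − [p,r] + [p,q]. For instance
  ∂PRT = RT − PT + PR,
  ∂PRU = RU − PU + PR.
As a 15×10 matrix over Z this has rank 10, with invariant factors (1,1,1,1,1,1,1,1,1,2).

Now H_k = ker ∂_k / im ∂_{k+1}, so:

  H_1: rank ker ∂_1 − rank ∂_2 = (15 − 5) − 10 = 0, and ∂_2 has invariant factor 2 > 1, so H_1 = Z/2.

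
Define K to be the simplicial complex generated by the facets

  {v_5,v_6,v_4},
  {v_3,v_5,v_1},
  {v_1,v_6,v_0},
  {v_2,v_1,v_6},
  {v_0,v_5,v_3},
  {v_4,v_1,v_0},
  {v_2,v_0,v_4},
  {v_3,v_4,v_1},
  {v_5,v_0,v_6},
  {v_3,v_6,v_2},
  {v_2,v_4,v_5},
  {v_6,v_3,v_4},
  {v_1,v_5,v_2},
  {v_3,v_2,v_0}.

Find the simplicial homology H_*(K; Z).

H_0 ≅ Z,  H_1 ≅ Z^2,  H_2 ≅ Z.

Take the total order v_0 < v_1 < v_2 < v_3 < v_4 < v_5 < v_6 on the vertex set. Then K (dimension 2) consists of the simplices:

  0-simplices (7): [v_0], [v_1], [v_2], [v_3], [v_4], [v_5], [v_6]
  1-simplices (21): (21 of them)
  2-simplices (14): (14 of them)

Hence C_0 ≅ Z^7, C_1 ≅ Z^21, C_2 ≅ Z^14.

∂_1: C_1 → C_0 sends each edge [p,q] (with p < q) to q − p.
As a 7×21 matrix over Z this has rank 6, with invariant factors (1,1,1,1,1,1).

Boundary ∂_2: C_2 → C_1 sends each 2-simplex [p,q,r] to [q,r] − [p,r] + [p,q]. For instance
  ∂[v_4,v_5,v_6] = [v_5,v_6] − [v_4,v_6] + [v_4,v_5],
  ∂[v_0,v_3,v_5] = [v_3,v_5] − [v_0,v_5] + [v_0,v_3].
As a 21×14 matrix over Z this has rank 13, with invariant factors (1,1,1,1,1,1,1,1,1,1,1,1,1).

From H_k ≅ ker(∂_k) / im(∂_{k+1}) we obtain:

  H_0: rank C_0 − rank ∂_1 = 7 − 6 = 1, and the invariant factors of ∂_1 are all 1, so H_0 = Z.
  H_1: rank ker ∂_1 − rank ∂_2 = (21 − 6) − 13 = 2, and the invariant factors of ∂_2 are all 1, so H_1 = Z^2.
  H_2: rank ker ∂_2 − rank ∂_3 = (14 − 13) − 0 = 1, and there is no ∂_3, so H_2 = Z.

As a check, the Euler characteristic is 7 − 21 + 14 = 0, which agrees with 1 − 2 + 1 = 0.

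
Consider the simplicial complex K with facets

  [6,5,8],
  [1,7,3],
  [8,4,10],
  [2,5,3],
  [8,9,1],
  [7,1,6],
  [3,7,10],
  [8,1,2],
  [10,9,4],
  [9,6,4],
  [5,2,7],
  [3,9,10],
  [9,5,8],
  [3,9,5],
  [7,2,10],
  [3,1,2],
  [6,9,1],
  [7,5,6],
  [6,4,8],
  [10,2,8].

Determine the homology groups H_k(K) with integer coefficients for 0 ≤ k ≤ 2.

H_0 ≅ Z,  H_1 ≅ Z ⊕ Z/2,  H_2 = 0.

Take the total order 1 < 2 < 3 < 4 < 5 < 6 < 7 < 8 < 9 < 10 on the vertex set. Then K (dimension 2) consists of the simplices:

  0-simplices (10): [1], [2], [3], [4], [5], [6], [7], [8], [9], [10]
  1-simplices (30): (30 of them)
  2-simplices (20): (20 of them)

so the chain groups are C_0 ≅ Z^10, C_1 ≅ Z^30, C_2 ≅ Z^20.

Boundary ∂_1: C_1 → C_0 maps an edge to its endpoints' difference, ∂[p,q] = q − p. For instance
  ∂[1,7] = [7] − [1].
As a 10×30 matrix over Z this has rank 9, with invariant factors (1,1,1,1,1,1,1,1,1).

The boundary map ∂_2: C_2 → C_1 maps a triangle to the signed sum of its edges. For instance
  ∂[4,6,9] = [6,9] − [4,9] + [4,6],
  ∂[1,6,9] = [6,9] − [1,9] + [1,6].
The 30×20 boundary matrix has rank 20 and Smith normal form diag(1,1,1,1,1,1,1,1,1,1,1,1,1,1,1,1,1,1,1,2).

Reading off H_k = ker ∂_k / im ∂_{k+1}:

  H_0: rank C_0 − rank ∂_1 = 10 − 9 = 1, and the invariant factors of ∂_1 are all 1, so H_0 ≅ Z.
  H_1: rank ker ∂_1 − rank ∂_2 = (30 − 9) − 20 = 1, and ∂_2 has invariant factor 2 > 1, so H_1 ≅ Z ⊕ Z/2.
  H_2: rank ker ∂_2 − rank ∂_3 = (20 − 20) − 0 = 0, and there is no ∂_3, so H_2 ≅ 0.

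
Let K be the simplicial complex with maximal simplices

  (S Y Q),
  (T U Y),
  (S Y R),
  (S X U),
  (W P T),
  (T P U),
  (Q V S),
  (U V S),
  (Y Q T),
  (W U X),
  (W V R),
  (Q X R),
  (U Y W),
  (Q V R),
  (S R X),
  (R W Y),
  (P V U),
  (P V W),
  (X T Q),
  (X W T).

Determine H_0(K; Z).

Fix the vertex order P < Q < R < S < T < U < V < W < X < Y and write every simplex with vertices in increasing order. Then dim K = 2 and the simplices of K are:

  0-simplices (10): P, Q, R, S, T, U, V, W, X, Y
  1-simplices (30): PT, PU, PV, PW, QR, QS, QT, QV, QX, QY, RS, RV, RW, RX, RY, SU, SV, SX, SY, TU, TW, TX, TY, UV, UW, UX, UY, VW, WX, WY
  2-simplices (20): PTU, PTW, PUV, PVW, QRV, QRX, QSV, QSY, QTX, QTY, RSX, RSY, RVW, RWY, SUV, SUX, TUY, TWX, UWX, UWY

giving chain groups C_0 ≅ Z^10, C_1 ≅ Z^30, C_2 ≅ Z^20.

The boundary map ∂_1: C_1 → C_0 is given by ∂[p,q] = [q] − [p]. For instance
  ∂PW = W − P.
The 10×30 boundary matrix has rank 9 and Smith normal form diag(1,1,1,1,1,1,1,1,1).

Boundary ∂_2: C_2 → C_1 sends each 2-simplex [p,q,r] to [q,r] − [p,r] + [p,q]. For instance
  ∂RWY = WY − RY + RW,
  ∂PVW = VW − PW + PV.
The resulting 30×20 matrix has rank 20, and its Smith normal form has invariant factors (1,1,1,1,1,1,1,1,1,1,1,1,1,1,1,1,1,1,1,2).

Computing H_k = (kernel of ∂_k) / (image of ∂_{k+1}):

  H_0: rank C_0 − rank ∂_1 = 10 − 9 = 1, and the invariant factors of ∂_1 are all 1, so H_0 = Z.

H_0 = Z.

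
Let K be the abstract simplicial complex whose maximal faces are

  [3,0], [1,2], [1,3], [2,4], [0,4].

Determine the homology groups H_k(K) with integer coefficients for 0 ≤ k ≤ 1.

H_0 = Z,  H_1 = Z.

Order the vertices as 0 < 1 < 2 < 3 < 4. Listing each simplex with vertices in this order, K has dimension 1 with simplices:

  0-simplices (5): [0], [1], [2], [3], [4]
  1-simplices (5): [0,3], [0,4], [1,2], [1,3], [2,4]

so the chain groups are C_0 ≅ Z^5, C_1 ≅ Z^5.

∂_1: C_1 → C_0 is given by ∂[p,q] = [q] − [p]. For instance
  ∂[1,2] = [2] − [1].
The 5×5 boundary matrix has rank 4 and Smith normal form diag(1,1,1,1).

Now H_k = ker ∂_k / im ∂_{k+1}, so:

  H_0: rank C_0 − rank ∂_1 = 5 − 4 = 1, and the invariant factors of ∂_1 are all 1, so H_0 = Z.
  H_1: rank ker ∂_1 − rank ∂_2 = (5 − 4) − 0 = 1, and there is no ∂_2, so H_1 = Z.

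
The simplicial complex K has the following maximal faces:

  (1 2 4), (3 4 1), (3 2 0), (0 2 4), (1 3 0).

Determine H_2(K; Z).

H_2 ≅ 0.

K has 5 vertices, 10 edges, 5 triangles.
rank ∂_2 = 5, rank ∂_3 = 0 ⇒ b_2 = 5 − 5 − 0 = 0. So H_2 = 0.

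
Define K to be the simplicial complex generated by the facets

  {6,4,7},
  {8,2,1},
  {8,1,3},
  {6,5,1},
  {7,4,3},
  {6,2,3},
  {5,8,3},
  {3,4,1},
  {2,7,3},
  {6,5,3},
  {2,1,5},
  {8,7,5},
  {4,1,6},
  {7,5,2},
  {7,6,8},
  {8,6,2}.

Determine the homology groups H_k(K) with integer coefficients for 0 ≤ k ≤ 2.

H_0 ≅ Z,  H_1 ≅ Z^2,  H_2 ≅ Z.

Take the total order 1 < 2 < 3 < 4 < 5 < 6 < 7 < 8 on the vertex set. Then K (dimension 2) consists of the simplices:

  0-simplices (8): [1], [2], [3], [4], [5], [6], [7], [8]
  1-simplices (24): (24 of them)
  2-simplices (16): [1,2,5], [1,2,8], [1,3,4], [1,3,8], [1,4,6], [1,5,6], [2,3,6], [2,3,7], [2,5,7], [2,6,8], [3,4,7], [3,5,6], [3,5,8], [4,6,7], [5,7,8], [6,7,8]

giving chain groups C_0 ≅ Z^8, C_1 ≅ Z^24, C_2 ≅ Z^16.

Boundary ∂_1: C_1 → C_0 maps an edge to its endpoints' difference, ∂[p,q] = q − p. For instance
  ∂[1,6] = [6] − [1].
The resulting 8×24 matrix has rank 7, and its Smith normal form has invariant factors (1,1,1,1,1,1,1).

The boundary map ∂_2: C_2 → C_1 sends each 2-simplex [p,q,r] to [q,r] − [p,r] + [p,q]. For instance
  ∂[4,6,7] = [6,7] − [4,7] + [4,6],
  ∂[2,5,7] = [5,7] − [2,7] + [2,5].
As a 24×16 matrix over Z this has rank 15, with invariant factors (1,1,1,1,1,1,1,1,1,1,1,1,1,1,1).

Now H_k = ker ∂_k / im ∂_{k+1}, so:

  H_0: rank C_0 − rank ∂_1 = 8 − 7 = 1, and the invariant factors of ∂_1 are all 1, so H_0 = Z.
  H_1: rank ker ∂_1 − rank ∂_2 = (24 − 7) − 15 = 2, and the invariant factors of ∂_2 are all 1, so H_1 = Z^2.
  H_2: rank ker ∂_2 − rank ∂_3 = (16 − 15) − 0 = 1, and there is no ∂_3, so H_2 = Z.

As a check, the Euler characteristic is 8 − 24 + 16 = 0, which agrees with 1 − 2 + 1 = 0.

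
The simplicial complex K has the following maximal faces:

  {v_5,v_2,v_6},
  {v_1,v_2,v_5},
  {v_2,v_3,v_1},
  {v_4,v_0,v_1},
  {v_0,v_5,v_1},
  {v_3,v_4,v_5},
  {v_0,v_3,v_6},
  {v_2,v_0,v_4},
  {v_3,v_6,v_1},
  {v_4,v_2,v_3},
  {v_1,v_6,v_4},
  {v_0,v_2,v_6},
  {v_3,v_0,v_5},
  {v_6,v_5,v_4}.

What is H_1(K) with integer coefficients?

K has 7 vertices, 21 edges, 14 triangles.
rank ∂_1 = 6, rank ∂_2 = 13 ⇒ b_1 = 21 − 6 − 13 = 2; all invariant factors of ∂_2 are 1 so no torsion. So H_1 ≅ Z^2.

H_1 = Z^2.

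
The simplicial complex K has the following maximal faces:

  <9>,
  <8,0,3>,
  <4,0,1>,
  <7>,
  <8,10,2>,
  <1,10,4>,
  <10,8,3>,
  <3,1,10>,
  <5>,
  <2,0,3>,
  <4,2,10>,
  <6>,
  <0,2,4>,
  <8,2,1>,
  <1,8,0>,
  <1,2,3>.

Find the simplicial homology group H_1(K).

Order the vertices as 0 < 1 < 2 < 3 < 4 < 5 < 6 < 7 < 8 < 9 < 10. Listing each simplex with vertices in this order, K has dimension 2 with simplices:

  0-simplices (11): [0], [1], [2], [3], [4], [5], [6], [7], [8], [9], [10]
  1-simplices (18): [0,1], [0,2], [0,3], [0,4], [0,8], [1,2], [1,3], [1,4], [1,8], [1,10], [2,3], [2,4], [2,8], [2,10], [3,8], [3,10], [4,10], [8,10]
  2-simplices (12): [0,1,4], [0,1,8], [0,2,3], [0,2,4], [0,3,8], [1,2,3], [1,2,8], [1,3,10], [1,4,10], [2,4,10], [2,8,10], [3,8,10]

giving chain groups C_0 ≅ Z^11, C_1 ≅ Z^18, C_2 ≅ Z^12.

The boundary map ∂_1: C_1 → C_0 maps an edge to its endpoints' difference, ∂[p,q] = q − p. For instance
  ∂[1,8] = [8] − [1].
The resulting 11×18 matrix has rank 6, and its Smith normal form has invariant factors (1,1,1,1,1,1).

The boundary map ∂_2: C_2 → C_1 sends each 2-simplex [p,q,r] to [q,r] − [p,r] + [p,q]. For instance
  ∂[0,2,4] = [2,4] − [0,4] + [0,2],
  ∂[1,2,3] = [2,3] − [1,3] + [1,2].
As a 18×12 matrix over Z this has rank 12, with invariant factors (1,1,1,1,1,1,1,1,1,1,1,2).

Now H_k = ker ∂_k / im ∂_{k+1}, so:

  H_1: rank ker ∂_1 − rank ∂_2 = (18 − 6) − 12 = 0, and ∂_2 has invariant factor 2 > 1, so H_1 = Z/2Z.

(K is a triangulation of the disjoint union of a set of 4 points and the real projective plane RP^2.)

H_1 = Z/2Z.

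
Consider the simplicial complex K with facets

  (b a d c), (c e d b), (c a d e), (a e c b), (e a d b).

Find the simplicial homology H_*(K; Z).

H_0 = Z,  H_1 = 0,  H_2 = 0,  H_3 = Z.

Take the total order a < b < c < d < e on the vertex set. Then K (dimension 3) consists of the simplices:

  0-simplices (5): a, b, c, d, e
  1-simplices (10): ab, ac, ad, ae, bc, bd, be, cd, ce, de
  2-simplices (10): abc, abd, abe, acd, ace, ade, bcd, bce, bde, cde
  3-simplices (5): abcd, abce, abde, acde, bcde

so the chain groups are C_0 ≅ Z^5, C_1 ≅ Z^10, C_2 ≅ Z^10, C_3 ≅ Z^5.

∂_1: C_1 → C_0 maps an edge to its endpoints' difference, ∂[p,q] = q − p.
As a 5×10 matrix over Z this has rank 4, with invariant factors (1,1,1,1).

The boundary map ∂_2: C_2 → C_1 maps a triangle to the signed sum of its edges. For instance
  ∂bce = ce − be + bc,
  ∂bcd = cd − bd + bc.
The resulting 10×10 matrix has rank 6, and its Smith normal form has invariant factors (1,1,1,1,1,1).

∂_3: C_3 → C_2 sends each 3-simplex σ to the alternating sum Σ_i (−1)^i (σ with its i-th vertex removed). For instance
  ∂abcd = bcd − acd + abd − abc,
  ∂acde = cde − ade + ace − acd.
As a 10×5 matrix over Z this has rank 4, with invariant factors (1,1,1,1).

From H_k ≅ ker(∂_k) / im(∂_{k+1}) we obtain:

  H_0: rank C_0 − rank ∂_1 = 5 − 4 = 1, and the invariant factors of ∂_1 are all 1, so H_0 = Z.
  H_1: rank ker ∂_1 − rank ∂_2 = (10 − 4) − 6 = 0, and the invariant factors of ∂_2 are all 1, so H_1 = 0.
  H_2: rank ker ∂_2 − rank ∂_3 = (10 − 6) − 4 = 0, and the invariant factors of ∂_3 are all 1, so H_2 = 0.
  H_3: rank ker ∂_3 − rank ∂_4 = (5 − 4) − 0 = 1, and there is no ∂_4, so H_3 = Z.

As a check, the Euler characteristic is 5 − 10 + 10 − 5 = 0, which agrees with 1 − 0 + 0 − 1 = 0.
(K is a triangulation of the 3-sphere S^3.)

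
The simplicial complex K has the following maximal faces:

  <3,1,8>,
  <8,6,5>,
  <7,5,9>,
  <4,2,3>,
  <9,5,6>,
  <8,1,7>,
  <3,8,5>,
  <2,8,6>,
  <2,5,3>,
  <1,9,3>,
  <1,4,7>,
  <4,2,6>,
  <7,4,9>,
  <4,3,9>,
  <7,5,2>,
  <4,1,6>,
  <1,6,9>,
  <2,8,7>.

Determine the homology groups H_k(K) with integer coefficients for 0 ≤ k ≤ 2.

H_0 ≅ Z,  H_1 ≅ Z ⊕ Z/2Z,  H_2 = 0.

We work with the vertex ordering 1 < 2 < 3 < 4 < 5 < 6 < 7 < 8 < 9. The simplices of K, each written with vertices in increasing order, are:

  0-simplices (9): [1], [2], [3], [4], [5], [6], [7], [8], [9]
  1-simplices (27): (27 of them)
  2-simplices (18): [1,3,8], [1,3,9], [1,4,6], [1,4,7], [1,6,9], [1,7,8], [2,3,4], [2,3,5], [2,4,6], [2,5,7], [2,6,8], [2,7,8], [3,4,9], [3,5,8], [4,7,9], [5,6,8], [5,6,9], [5,7,9]

so the chain groups are C_0 ≅ Z^9, C_1 ≅ Z^27, C_2 ≅ Z^18.

∂_1: C_1 → C_0 is given by ∂[p,q] = [q] − [p]. For instance
  ∂[3,4] = [4] − [3].
The resulting 9×27 matrix has rank 8, and its Smith normal form has invariant factors (1,1,1,1,1,1,1,1).

The boundary map ∂_2: C_2 → C_1 sends each 2-simplex [p,q,r] to [q,r] − [p,r] + [p,q]. For instance
  ∂[2,4,6] = [4,6] − [2,6] + [2,4],
  ∂[3,5,8] = [5,8] − [3,8] + [3,5].
The 27×18 boundary matrix has rank 18 and Smith normal form diag(1,1,1,1,1,1,1,1,1,1,1,1,1,1,1,1,1,2).

Reading off H_k = ker ∂_k / im ∂_{k+1}:

  H_0: rank C_0 − rank ∂_1 = 9 − 8 = 1, and the invariant factors of ∂_1 are all 1, so H_0 ≅ Z.
  H_1: rank ker ∂_1 − rank ∂_2 = (27 − 8) − 18 = 1, and ∂_2 has invariant factor 2 > 1, so H_1 ≅ Z ⊕ Z/2Z.
  H_2: rank ker ∂_2 − rank ∂_3 = (18 − 18) − 0 = 0, and there is no ∂_3, so H_2 ≅ 0.

As a check, the Euler characteristic is 9 − 27 + 18 = 0, which agrees with 1 − 1 + 0 = 0.
(K is a triangulation of the Klein bottle.)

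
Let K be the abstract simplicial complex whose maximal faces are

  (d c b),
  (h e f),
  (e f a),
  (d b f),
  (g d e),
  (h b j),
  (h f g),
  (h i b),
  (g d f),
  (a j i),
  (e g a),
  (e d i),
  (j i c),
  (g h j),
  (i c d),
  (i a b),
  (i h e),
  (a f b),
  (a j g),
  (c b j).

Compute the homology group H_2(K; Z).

H_2 = 0.

Take the total order a < b < c < d < e < f < g < h < i < j on the vertex set. Then K (dimension 2) consists of the simplices:

  0-simplices (10): a, b, c, d, e, f, g, h, i, j
  1-simplices (30): ab, ae, af, ag, ai, aj, bc, bd, bf, bh, bi, bj, cd, ci, cj, de, df, dg, di, ef, eg, eh, ei, fg, fh, gh, gj, hi, hj, ij
  2-simplices (20): abf, abi, aef, aeg, agj, aij, bcd, bcj, bdf, bhi, bhj, cdi, cij, deg, dei, dfg, efh, ehi, fgh, ghj

so the chain groups are C_0 ≅ Z^10, C_1 ≅ Z^30, C_2 ≅ Z^20.

The boundary map ∂_1: C_1 → C_0 maps an edge to its endpoints' difference, ∂[p,q] = q − p. For instance
  ∂ag = g − a.
The 10×30 boundary matrix has rank 9 and Smith normal form diag(1,1,1,1,1,1,1,1,1).

∂_2: C_2 → C_1 acts by ∂[p,q,r] = [q,r] − [p,r] + [p,q]. For instance
  ∂bhi = hi − bi + bh,
  ∂efh = fh − eh + ef.
The resulting 30×20 matrix has rank 20, and its Smith normal form has invariant factors (1,1,1,1,1,1,1,1,1,1,1,1,1,1,1,1,1,1,1,2).

Computing H_k = (kernel of ∂_k) / (image of ∂_{k+1}):

  H_2: rank ker ∂_2 − rank ∂_3 = (20 − 20) − 0 = 0, and there is no ∂_3, so H_2 = 0.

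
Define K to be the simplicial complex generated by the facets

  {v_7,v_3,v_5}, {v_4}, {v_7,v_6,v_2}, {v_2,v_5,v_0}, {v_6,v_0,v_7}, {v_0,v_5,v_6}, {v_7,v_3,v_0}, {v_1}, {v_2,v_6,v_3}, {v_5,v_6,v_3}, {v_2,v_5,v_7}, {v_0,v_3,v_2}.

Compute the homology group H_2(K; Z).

Order the vertices as v_0 < v_1 < v_2 < v_3 < v_4 < v_5 < v_6 < v_7. Listing each simplex with vertices in this order, K has dimension 2 with simplices:

  0-simplices (8): [v_0], [v_1], [v_2], [v_3], [v_4], [v_5], [v_6], [v_7]
  1-simplices (15): (15 of them)
  2-simplices (10): [v_0,v_2,v_3], [v_0,v_2,v_5], [v_0,v_3,v_7], [v_0,v_5,v_6], [v_0,v_6,v_7], [v_2,v_3,v_6], [v_2,v_5,v_7], [v_2,v_6,v_7], [v_3,v_5,v_6], [v_3,v_5,v_7]

so the chain groups are C_0 ≅ Z^8, C_1 ≅ Z^15, C_2 ≅ Z^10.

The boundary map ∂_1: C_1 → C_0 sends each edge [p,q] (with p < q) to q − p. For instance
  ∂[v_3,v_5] = [v_5] − [v_3].
The 8×15 boundary matrix has rank 5 and Smith normal form diag(1,1,1,1,1).

∂_2: C_2 → C_1 maps a triangle to the signed sum of its edges. For instance
  ∂[v_0,v_2,v_5] = [v_2,v_5] − [v_0,v_5] + [v_0,v_2],
  ∂[v_0,v_5,v_6] = [v_5,v_6] − [v_0,v_6] + [v_0,v_5].
This gives a 15×10 integer matrix of rank 10; reducing to Smith normal form yields diagonal entries (1,1,1,1,1,1,1,1,1,2).

Reading off H_k = ker ∂_k / im ∂_{k+1}:

  H_2: rank ker ∂_2 − rank ∂_3 = (10 − 10) − 0 = 0, and there is no ∂_3, so H_2 ≅ 0.

(K is a triangulation of the disjoint union of the real projective plane RP^2 and a set of 2 points.)

H_2 ≅ 0.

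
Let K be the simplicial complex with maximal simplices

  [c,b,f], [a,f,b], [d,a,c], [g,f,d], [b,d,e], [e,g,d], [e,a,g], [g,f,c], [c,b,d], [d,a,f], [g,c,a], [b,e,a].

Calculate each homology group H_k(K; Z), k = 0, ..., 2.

Take the total order a < b < c < d < e < f < g on the vertex set. Then K (dimension 2) consists of the simplices:

  0-simplices (7): a, b, c, d, e, f, g
  1-simplices (18): ab, ac, ad, ae, af, ag, bc, bd, be, bf, cd, cf, cg, de, df, dg, eg, fg
  2-simplices (12): abe, abf, acd, acg, adf, aeg, bcd, bcf, bde, cfg, deg, dfg

Hence C_0 ≅ Z^7, C_1 ≅ Z^18, C_2 ≅ Z^12.

∂_1: C_1 → C_0 maps an edge to its endpoints' difference, ∂[p,q] = q − p.
As a 7×18 matrix over Z this has rank 6, with invariant factors (1,1,1,1,1,1).

Boundary ∂_2: C_2 → C_1 maps a triangle to the signed sum of its edges. For instance
  ∂acd = cd − ad + ac,
  ∂bde = de − be + bd.
This gives a 18×12 integer matrix of rank 12; reducing to Smith normal form yields diagonal entries (1,1,1,1,1,1,1,1,1,1,1,2).

Reading off H_k = ker ∂_k / im ∂_{k+1}:

  H_0: rank C_0 − rank ∂_1 = 7 − 6 = 1, and the invariant factors of ∂_1 are all 1, so H_0 ≅ Z.
  H_1: rank ker ∂_1 − rank ∂_2 = (18 − 6) − 12 = 0, and ∂_2 has invariant factor 2 > 1, so H_1 ≅ Z/2Z.
  H_2: rank ker ∂_2 − rank ∂_3 = (12 − 12) − 0 = 0, and there is no ∂_3, so H_2 ≅ 0.

(K is a triangulation of the real projective plane RP^2.)

H_0 ≅ Z,  H_1 ≅ Z/2Z,  H_2 = 0.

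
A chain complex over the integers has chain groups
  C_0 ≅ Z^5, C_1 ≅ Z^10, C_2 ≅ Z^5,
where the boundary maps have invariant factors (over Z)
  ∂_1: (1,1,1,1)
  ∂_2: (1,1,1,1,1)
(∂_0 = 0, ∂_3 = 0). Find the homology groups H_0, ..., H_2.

H_0 ≅ Z,  H_1 ≅ Z,  H_2 = 0.

H_0: b_0 = 5 − 0 − 4 = 1; torsion from ∂_1 factors > 1: none. So H_0 ≅ Z.
H_1: b_1 = 10 − 4 − 5 = 1; torsion from ∂_2 factors > 1: none. So H_1 ≅ Z.
H_2: b_2 = 5 − 5 − 0 = 0; torsion from ∂_3 factors > 1: none. So H_2 ≅ 0.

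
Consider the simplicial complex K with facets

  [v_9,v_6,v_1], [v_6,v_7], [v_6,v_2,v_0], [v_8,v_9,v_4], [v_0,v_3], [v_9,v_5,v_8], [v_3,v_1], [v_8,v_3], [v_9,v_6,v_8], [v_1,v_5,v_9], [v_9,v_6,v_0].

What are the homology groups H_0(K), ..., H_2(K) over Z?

We work with the vertex ordering v_0 < v_1 < v_2 < v_3 < v_4 < v_5 < v_6 < v_7 < v_8 < v_9. The simplices of K, each written with vertices in increasing order, are:

  0-simplices (10): [v_0], [v_1], [v_2], [v_3], [v_4], [v_5], [v_6], [v_7], [v_8], [v_9]
  1-simplices (18): (18 of them)
  2-simplices (7): [v_0,v_2,v_6], [v_0,v_6,v_9], [v_1,v_5,v_9], [v_1,v_6,v_9], [v_4,v_8,v_9], [v_5,v_8,v_9], [v_6,v_8,v_9]

Hence C_0 ≅ Z^10, C_1 ≅ Z^18, C_2 ≅ Z^7.

The boundary map ∂_1: C_1 → C_0 sends each edge [p,q] (with p < q) to q − p. For instance
  ∂[v_0,v_9] = [v_9] − [v_0].
As a 10×18 matrix over Z this has rank 9, with invariant factors (1,1,1,1,1,1,1,1,1).

Boundary ∂_2: C_2 → C_1 maps a triangle to the signed sum of its edges. For instance
  ∂[v_5,v_8,v_9] = [v_8,v_9] − [v_5,v_9] + [v_5,v_8],
  ∂[v_6,v_8,v_9] = [v_8,v_9] − [v_6,v_9] + [v_6,v_8].
This gives a 18×7 integer matrix of rank 7; reducing to Smith normal form yields diagonal entries (1,1,1,1,1,1,1).

Now H_k = ker ∂_k / im ∂_{k+1}, so:

  H_0: rank C_0 − rank ∂_1 = 10 − 9 = 1, and the invariant factors of ∂_1 are all 1, so H_0 ≅ Z.
  H_1: rank ker ∂_1 − rank ∂_2 = (18 − 9) − 7 = 2, and the invariant factors of ∂_2 are all 1, so H_1 ≅ Z^2.
  H_2: rank ker ∂_2 − rank ∂_3 = (7 − 7) − 0 = 0, and there is no ∂_3, so H_2 ≅ 0.

H_0 ≅ Z,  H_1 ≅ Z^2,  H_2 = 0.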